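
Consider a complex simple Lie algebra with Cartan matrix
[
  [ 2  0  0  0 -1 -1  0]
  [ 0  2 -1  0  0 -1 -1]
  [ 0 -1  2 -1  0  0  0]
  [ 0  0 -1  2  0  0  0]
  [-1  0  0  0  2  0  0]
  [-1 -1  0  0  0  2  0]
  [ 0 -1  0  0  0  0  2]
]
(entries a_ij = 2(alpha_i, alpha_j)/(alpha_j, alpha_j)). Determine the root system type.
The matrix has rank 7 with 2's on the diagonal. Reading the off-diagonal entries as Dynkin edges (a single edge where a_ij = a_ji = -1; a double or triple edge where a_ij * a_ji = 2 or 3), the diagram is a chain of 6 nodes with one extra node attached to the third node from one end (E_7). One simple-root ordering that puts it in standard form is (alpha_4, alpha_7, alpha_3, alpha_2, alpha_6, alpha_1, alpha_5). So the algebra is type E_7.

type E_7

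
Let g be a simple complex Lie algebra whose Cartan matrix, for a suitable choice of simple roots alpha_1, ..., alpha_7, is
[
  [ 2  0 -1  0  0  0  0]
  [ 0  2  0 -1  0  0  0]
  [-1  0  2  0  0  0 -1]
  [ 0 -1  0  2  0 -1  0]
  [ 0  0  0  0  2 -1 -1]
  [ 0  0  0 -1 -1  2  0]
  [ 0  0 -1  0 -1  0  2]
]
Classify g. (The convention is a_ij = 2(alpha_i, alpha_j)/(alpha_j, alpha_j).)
A_7

The matrix has rank 7 with 2's on the diagonal. Reading the off-diagonal entries as Dynkin edges (a single edge where a_ij = a_ji = -1; a double or triple edge where a_ij * a_ji = 2 or 3), the diagram is a chain of 7 nodes with single edges (A_7). One simple-root ordering that puts it in standard form is (alpha_1, alpha_3, alpha_7, alpha_5, alpha_6, alpha_4, alpha_2). So the algebra is type A_7, i.e. sl(8).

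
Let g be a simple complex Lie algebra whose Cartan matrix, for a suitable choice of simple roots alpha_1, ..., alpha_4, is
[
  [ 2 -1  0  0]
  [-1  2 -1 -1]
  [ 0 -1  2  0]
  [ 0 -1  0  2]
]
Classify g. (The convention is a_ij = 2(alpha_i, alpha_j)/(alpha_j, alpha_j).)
D_4

The matrix has rank 4 with 2's on the diagonal. Reading the off-diagonal entries as Dynkin edges (a single edge where a_ij = a_ji = -1; a double or triple edge where a_ij * a_ji = 2 or 3), the diagram is a chain of 2 nodes with a fork of two nodes at one end (D_4). One simple-root ordering that puts it in standard form is (alpha_4, alpha_2, alpha_1, alpha_3). So the algebra is type D_4, i.e. so(8).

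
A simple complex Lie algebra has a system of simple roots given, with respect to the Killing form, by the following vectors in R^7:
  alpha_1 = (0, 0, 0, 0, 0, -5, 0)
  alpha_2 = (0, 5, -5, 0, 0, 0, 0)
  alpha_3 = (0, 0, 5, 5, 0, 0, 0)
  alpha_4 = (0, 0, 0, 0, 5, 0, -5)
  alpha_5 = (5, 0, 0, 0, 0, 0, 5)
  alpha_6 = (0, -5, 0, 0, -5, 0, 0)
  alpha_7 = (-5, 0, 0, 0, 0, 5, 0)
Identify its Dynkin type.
B_7

Compute the Cartan integers a_ij = 2(alpha_i, alpha_j)/(alpha_j, alpha_j); the resulting 7x7 Cartan matrix is
[[2, 0, 0, 0, 0, 0, -1], [0, 2, -1, 0, 0, -1, 0], [0, -1, 2, 0, 0, 0, 0], [0, 0, 0, 2, -1, -1, 0], [0, 0, 0, -1, 2, 0, -1], [0, -1, 0, -1, 0, 2, 0], [-2, 0, 0, 0, -1, 0, 2]].
The roots have two lengths (squared-length ratio 2:1); the short ones are alpha_{1}. The associated Dynkin diagram is a chain of 7 nodes with a double edge at one end; the terminal node there is the unique short simple root (B_7), so the type is B_7 (the algebra so(15)).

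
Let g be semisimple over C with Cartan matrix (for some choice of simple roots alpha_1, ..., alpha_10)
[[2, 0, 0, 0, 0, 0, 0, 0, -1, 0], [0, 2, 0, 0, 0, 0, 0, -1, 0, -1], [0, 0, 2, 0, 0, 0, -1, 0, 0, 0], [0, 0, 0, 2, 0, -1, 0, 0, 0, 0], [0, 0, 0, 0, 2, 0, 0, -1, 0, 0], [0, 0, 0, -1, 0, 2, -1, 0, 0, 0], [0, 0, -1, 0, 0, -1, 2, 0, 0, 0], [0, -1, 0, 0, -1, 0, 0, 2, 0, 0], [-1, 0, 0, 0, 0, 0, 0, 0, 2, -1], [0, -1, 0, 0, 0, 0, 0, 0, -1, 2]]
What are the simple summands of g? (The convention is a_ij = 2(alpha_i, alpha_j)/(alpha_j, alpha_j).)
A_4 (sl(5)) ⊕ A_6 (sl(7))

The diagram associated to this matrix has two connected components: the simple roots {alpha_3, alpha_4, alpha_6, alpha_7} form a chain of 4 nodes with single edges (A_4), and {alpha_1, alpha_2, alpha_5, alpha_8, alpha_9, alpha_10} form a chain of 6 nodes with single edges (A_6). A semisimple Lie algebra decomposes uniquely as the direct sum of simple ideals, one per connected component of its Dynkin diagram, so g ≅ A_4 ⊕ A_6 (dimension 24 + 48 = 72).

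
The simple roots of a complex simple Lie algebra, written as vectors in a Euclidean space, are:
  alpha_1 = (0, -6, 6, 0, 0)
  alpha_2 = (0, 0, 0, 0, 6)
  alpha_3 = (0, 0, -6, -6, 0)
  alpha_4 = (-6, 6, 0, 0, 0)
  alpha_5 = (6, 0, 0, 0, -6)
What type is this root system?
B_5

Compute the Cartan integers a_ij = 2(alpha_i, alpha_j)/(alpha_j, alpha_j); the resulting 5x5 Cartan matrix is
[[2, 0, -1, -1, 0], [0, 2, 0, 0, -1], [-1, 0, 2, 0, 0], [-1, 0, 0, 2, -1], [0, -2, 0, -1, 2]].
The roots have two lengths (squared-length ratio 2:1); the short ones are alpha_{2}. The associated Dynkin diagram is a chain of 5 nodes with a double edge at one end; the terminal node there is the unique short simple root (B_5), so the type is B_5 (the algebra so(11)).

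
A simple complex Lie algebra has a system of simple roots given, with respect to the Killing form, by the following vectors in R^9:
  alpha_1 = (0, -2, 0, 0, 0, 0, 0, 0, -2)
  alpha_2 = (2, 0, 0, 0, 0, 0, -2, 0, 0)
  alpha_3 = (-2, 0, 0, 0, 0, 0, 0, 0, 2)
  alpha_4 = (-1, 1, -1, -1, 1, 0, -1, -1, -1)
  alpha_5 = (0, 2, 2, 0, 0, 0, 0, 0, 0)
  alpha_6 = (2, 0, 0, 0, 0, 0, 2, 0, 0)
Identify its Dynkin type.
E_6

Compute the Cartan integers a_ij = 2(alpha_i, alpha_j)/(alpha_j, alpha_j); the resulting 6x6 Cartan matrix is
[[2, 0, -1, 0, -1, 0], [0, 2, -1, 0, 0, 0], [-1, -1, 2, 0, 0, -1], [0, 0, 0, 2, 0, -1], [-1, 0, 0, 0, 2, 0], [0, 0, -1, -1, 0, 2]].
All simple roots have the same length, so the diagram is simply laced. The associated Dynkin diagram is a chain of 5 nodes with one extra node attached to the third node from one end (E_6), so the type is E_6.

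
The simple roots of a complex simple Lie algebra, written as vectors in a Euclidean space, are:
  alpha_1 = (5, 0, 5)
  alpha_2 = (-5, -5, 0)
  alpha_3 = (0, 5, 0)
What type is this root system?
Compute the Cartan integers a_ij = 2(alpha_i, alpha_j)/(alpha_j, alpha_j); the resulting 3x3 Cartan matrix is
[[2, -1, 0], [-1, 2, -2], [0, -1, 2]].
The roots have two lengths (squared-length ratio 2:1); the short ones are alpha_{3}. The associated Dynkin diagram is a chain of 3 nodes with a double edge at one end; the terminal node there is the unique short simple root (B_3), so the type is B_3 (the algebra so(7)).

B3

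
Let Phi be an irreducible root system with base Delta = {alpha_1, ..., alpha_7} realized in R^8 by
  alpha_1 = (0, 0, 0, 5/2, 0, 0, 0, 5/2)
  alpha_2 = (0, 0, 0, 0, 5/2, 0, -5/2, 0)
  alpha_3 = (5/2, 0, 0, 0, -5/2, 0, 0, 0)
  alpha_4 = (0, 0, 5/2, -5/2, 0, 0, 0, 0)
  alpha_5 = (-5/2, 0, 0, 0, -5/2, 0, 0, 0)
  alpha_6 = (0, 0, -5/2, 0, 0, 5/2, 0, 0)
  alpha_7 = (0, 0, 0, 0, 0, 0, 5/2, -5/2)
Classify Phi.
Compute the Cartan integers a_ij = 2(alpha_i, alpha_j)/(alpha_j, alpha_j); the resulting 7x7 Cartan matrix is
[[2, 0, 0, -1, 0, 0, -1], [0, 2, -1, 0, -1, 0, -1], [0, -1, 2, 0, 0, 0, 0], [-1, 0, 0, 2, 0, -1, 0], [0, -1, 0, 0, 2, 0, 0], [0, 0, 0, -1, 0, 2, 0], [-1, -1, 0, 0, 0, 0, 2]].
All simple roots have the same length, so the diagram is simply laced. The associated Dynkin diagram is a chain of 5 nodes with a fork of two nodes at one end (D_7), so the type is D_7 (the algebra so(14)).

D7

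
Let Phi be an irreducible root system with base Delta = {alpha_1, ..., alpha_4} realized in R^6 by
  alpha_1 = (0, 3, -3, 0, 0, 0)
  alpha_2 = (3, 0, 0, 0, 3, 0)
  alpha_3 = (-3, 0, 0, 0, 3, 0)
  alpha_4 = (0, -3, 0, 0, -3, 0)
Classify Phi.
Compute the Cartan integers a_ij = 2(alpha_i, alpha_j)/(alpha_j, alpha_j); the resulting 4x4 Cartan matrix is
[[2, 0, 0, -1], [0, 2, 0, -1], [0, 0, 2, -1], [-1, -1, -1, 2]].
All simple roots have the same length, so the diagram is simply laced. The associated Dynkin diagram is a chain of 2 nodes with a fork of two nodes at one end (D_4), so the type is D_4 (the algebra so(8)).

D_4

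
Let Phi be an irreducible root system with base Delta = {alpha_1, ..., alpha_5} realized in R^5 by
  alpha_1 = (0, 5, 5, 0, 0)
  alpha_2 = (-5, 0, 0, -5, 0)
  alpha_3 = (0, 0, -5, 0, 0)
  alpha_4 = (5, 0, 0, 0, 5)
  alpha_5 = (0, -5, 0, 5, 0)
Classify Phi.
B_5 (so(11))

Compute the Cartan integers a_ij = 2(alpha_i, alpha_j)/(alpha_j, alpha_j); the resulting 5x5 Cartan matrix is
[[2, 0, -2, 0, -1], [0, 2, 0, -1, -1], [-1, 0, 2, 0, 0], [0, -1, 0, 2, 0], [-1, -1, 0, 0, 2]].
The roots have two lengths (squared-length ratio 2:1); the short ones are alpha_{3}. The associated Dynkin diagram is a chain of 5 nodes with a double edge at one end; the terminal node there is the unique short simple root (B_5), so the type is B_5 (the algebra so(11)).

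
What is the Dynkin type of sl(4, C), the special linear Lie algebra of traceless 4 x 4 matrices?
A_3

This is sl(4), which has dimension 4^2 - 1 = 15 and rank 4 - 1 = 3 (a Cartan subalgebra is the diagonal traceless matrices). In the classification of classical Lie algebras, the special linear algebra sl(n+1) has type A_n; here n = 3, so the Dynkin diagram is a chain of 3 nodes with single edges (A_3). Hence the type is A_3.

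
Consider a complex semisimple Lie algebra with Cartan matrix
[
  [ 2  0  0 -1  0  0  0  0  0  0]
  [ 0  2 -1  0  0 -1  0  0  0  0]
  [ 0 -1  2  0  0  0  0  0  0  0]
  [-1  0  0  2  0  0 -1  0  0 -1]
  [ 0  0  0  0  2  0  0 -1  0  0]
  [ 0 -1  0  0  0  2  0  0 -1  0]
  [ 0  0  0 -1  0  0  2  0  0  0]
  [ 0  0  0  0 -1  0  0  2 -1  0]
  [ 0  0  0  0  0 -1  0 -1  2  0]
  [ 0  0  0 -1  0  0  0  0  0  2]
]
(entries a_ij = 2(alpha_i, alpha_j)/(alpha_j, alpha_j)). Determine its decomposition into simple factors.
The diagram associated to this matrix has two connected components: the simple roots {alpha_2, alpha_3, alpha_5, alpha_6, alpha_8, alpha_9} form a chain of 6 nodes with single edges (A_6), and {alpha_1, alpha_4, alpha_7, alpha_10} form a chain of 2 nodes with a fork of two nodes at one end (D_4). A semisimple Lie algebra decomposes uniquely as the direct sum of simple ideals, one per connected component of its Dynkin diagram, so g ≅ A_6 ⊕ D_4 (dimension 48 + 28 = 76).

type A_6 ⊕ type D_4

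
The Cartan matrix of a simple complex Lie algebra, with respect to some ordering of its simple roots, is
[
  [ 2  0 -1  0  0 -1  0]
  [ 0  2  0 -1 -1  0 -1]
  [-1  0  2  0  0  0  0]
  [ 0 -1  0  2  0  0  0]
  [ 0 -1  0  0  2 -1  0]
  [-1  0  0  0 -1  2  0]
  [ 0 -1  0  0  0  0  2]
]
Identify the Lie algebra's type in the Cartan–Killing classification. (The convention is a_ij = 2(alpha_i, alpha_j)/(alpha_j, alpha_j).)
D_7

The matrix has rank 7 with 2's on the diagonal. Reading the off-diagonal entries as Dynkin edges (a single edge where a_ij = a_ji = -1; a double or triple edge where a_ij * a_ji = 2 or 3), the diagram is a chain of 5 nodes with a fork of two nodes at one end (D_7). One simple-root ordering that puts it in standard form is (alpha_3, alpha_1, alpha_6, alpha_5, alpha_2, alpha_7, alpha_4). So the algebra is type D_7, i.e. so(14).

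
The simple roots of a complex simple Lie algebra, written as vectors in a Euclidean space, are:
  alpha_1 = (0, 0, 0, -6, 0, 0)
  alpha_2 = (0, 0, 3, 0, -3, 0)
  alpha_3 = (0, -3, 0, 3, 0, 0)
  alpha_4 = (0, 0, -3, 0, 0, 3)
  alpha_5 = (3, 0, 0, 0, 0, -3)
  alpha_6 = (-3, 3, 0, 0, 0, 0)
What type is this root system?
Compute the Cartan integers a_ij = 2(alpha_i, alpha_j)/(alpha_j, alpha_j); the resulting 6x6 Cartan matrix is
[[2, 0, -2, 0, 0, 0], [0, 2, 0, -1, 0, 0], [-1, 0, 2, 0, 0, -1], [0, -1, 0, 2, -1, 0], [0, 0, 0, -1, 2, -1], [0, 0, -1, 0, -1, 2]].
The roots have two lengths (squared-length ratio 2:1); the short ones are alpha_{2,3,4,5,6}. The associated Dynkin diagram is a chain of 6 nodes with a double edge at one end; the terminal node there is the unique long simple root (C_6), so the type is C_6 (the algebra sp(12)).

C_6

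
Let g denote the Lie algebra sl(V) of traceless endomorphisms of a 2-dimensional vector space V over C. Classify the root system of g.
A_1

This is sl(2), which has dimension 2^2 - 1 = 3 and rank 2 - 1 = 1 (a Cartan subalgebra is the diagonal traceless matrices). In the classification of classical Lie algebras, the special linear algebra sl(n+1) has type A_n; here n = 1, so the Dynkin diagram is a chain of 1 nodes with single edges (A_1). Hence the type is A_1.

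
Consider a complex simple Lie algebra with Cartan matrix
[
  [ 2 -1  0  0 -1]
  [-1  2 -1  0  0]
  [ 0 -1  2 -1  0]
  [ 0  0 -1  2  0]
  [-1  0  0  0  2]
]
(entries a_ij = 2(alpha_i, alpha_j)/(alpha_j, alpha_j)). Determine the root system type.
A_5

The matrix has rank 5 with 2's on the diagonal. Reading the off-diagonal entries as Dynkin edges (a single edge where a_ij = a_ji = -1; a double or triple edge where a_ij * a_ji = 2 or 3), the diagram is a chain of 5 nodes with single edges (A_5). One simple-root ordering that puts it in standard form is (alpha_4, alpha_3, alpha_2, alpha_1, alpha_5). So the algebra is type A_5, i.e. sl(6).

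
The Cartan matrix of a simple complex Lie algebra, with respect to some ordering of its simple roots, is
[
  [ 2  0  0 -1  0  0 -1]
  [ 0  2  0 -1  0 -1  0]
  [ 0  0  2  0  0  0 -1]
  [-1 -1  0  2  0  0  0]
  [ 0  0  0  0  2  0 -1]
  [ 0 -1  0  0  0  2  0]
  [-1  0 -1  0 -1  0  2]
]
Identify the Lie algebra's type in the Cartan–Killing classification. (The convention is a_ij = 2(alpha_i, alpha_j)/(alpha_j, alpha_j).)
D_7

The matrix has rank 7 with 2's on the diagonal. Reading the off-diagonal entries as Dynkin edges (a single edge where a_ij = a_ji = -1; a double or triple edge where a_ij * a_ji = 2 or 3), the diagram is a chain of 5 nodes with a fork of two nodes at one end (D_7). One simple-root ordering that puts it in standard form is (alpha_6, alpha_2, alpha_4, alpha_1, alpha_7, alpha_5, alpha_3). So the algebra is type D_7, i.e. so(14).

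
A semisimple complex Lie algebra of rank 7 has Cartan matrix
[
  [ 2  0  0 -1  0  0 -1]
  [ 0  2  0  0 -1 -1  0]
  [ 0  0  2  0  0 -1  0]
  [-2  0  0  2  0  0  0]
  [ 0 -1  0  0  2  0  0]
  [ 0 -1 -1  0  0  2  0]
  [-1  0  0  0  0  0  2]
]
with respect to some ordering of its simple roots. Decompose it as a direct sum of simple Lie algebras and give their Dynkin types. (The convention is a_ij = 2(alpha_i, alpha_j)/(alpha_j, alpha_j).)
The diagram associated to this matrix has two connected components: the simple roots {alpha_2, alpha_3, alpha_5, alpha_6} form a chain of 4 nodes with single edges (A_4), and {alpha_1, alpha_4, alpha_7} form a chain of 3 nodes with a double edge at one end; the terminal node there is the unique long simple root (C_3). A semisimple Lie algebra decomposes uniquely as the direct sum of simple ideals, one per connected component of its Dynkin diagram, so g ≅ A_4 ⊕ C_3 (dimension 24 + 21 = 45).

A_4 + C_3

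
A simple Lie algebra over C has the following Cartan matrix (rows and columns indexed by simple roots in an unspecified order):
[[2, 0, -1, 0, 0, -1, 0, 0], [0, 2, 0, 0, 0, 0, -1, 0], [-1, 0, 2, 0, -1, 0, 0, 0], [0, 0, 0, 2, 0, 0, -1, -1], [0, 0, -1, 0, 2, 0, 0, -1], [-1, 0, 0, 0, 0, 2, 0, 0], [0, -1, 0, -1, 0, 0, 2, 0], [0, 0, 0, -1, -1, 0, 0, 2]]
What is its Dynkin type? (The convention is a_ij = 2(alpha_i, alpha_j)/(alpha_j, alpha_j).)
A8

The matrix has rank 8 with 2's on the diagonal. Reading the off-diagonal entries as Dynkin edges (a single edge where a_ij = a_ji = -1; a double or triple edge where a_ij * a_ji = 2 or 3), the diagram is a chain of 8 nodes with single edges (A_8). One simple-root ordering that puts it in standard form is (alpha_2, alpha_7, alpha_4, alpha_8, alpha_5, alpha_3, alpha_1, alpha_6). So the algebra is type A_8, i.e. sl(9).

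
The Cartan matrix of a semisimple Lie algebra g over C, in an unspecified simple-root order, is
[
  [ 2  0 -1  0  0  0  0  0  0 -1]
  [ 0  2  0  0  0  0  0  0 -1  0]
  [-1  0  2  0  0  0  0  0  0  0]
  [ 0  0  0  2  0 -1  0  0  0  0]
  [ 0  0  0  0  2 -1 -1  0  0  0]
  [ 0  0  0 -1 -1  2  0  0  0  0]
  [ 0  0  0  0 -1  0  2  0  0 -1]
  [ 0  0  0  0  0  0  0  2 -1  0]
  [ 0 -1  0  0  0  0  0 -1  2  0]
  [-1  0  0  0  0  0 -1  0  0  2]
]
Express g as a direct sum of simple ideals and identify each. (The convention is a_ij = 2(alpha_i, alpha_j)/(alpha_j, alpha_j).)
The diagram associated to this matrix has two connected components: the simple roots {alpha_2, alpha_8, alpha_9} form a chain of 3 nodes with single edges (A_3), and {alpha_1, alpha_3, alpha_4, alpha_5, alpha_6, alpha_7, alpha_10} form a chain of 7 nodes with single edges (A_7). A semisimple Lie algebra decomposes uniquely as the direct sum of simple ideals, one per connected component of its Dynkin diagram, so g ≅ A_3 ⊕ A_7 (dimension 15 + 63 = 78).

A_3 + A_7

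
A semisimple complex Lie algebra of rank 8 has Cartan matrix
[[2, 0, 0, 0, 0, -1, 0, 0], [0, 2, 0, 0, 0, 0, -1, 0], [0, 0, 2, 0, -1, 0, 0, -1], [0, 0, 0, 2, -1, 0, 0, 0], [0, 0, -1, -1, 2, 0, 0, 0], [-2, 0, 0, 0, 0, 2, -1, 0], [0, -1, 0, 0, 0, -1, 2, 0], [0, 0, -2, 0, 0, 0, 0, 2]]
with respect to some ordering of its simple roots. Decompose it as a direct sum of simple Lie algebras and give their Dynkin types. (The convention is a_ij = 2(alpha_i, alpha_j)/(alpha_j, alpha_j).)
The diagram associated to this matrix has two connected components: the simple roots {alpha_1, alpha_2, alpha_6, alpha_7} form a chain of 4 nodes with a double edge at one end; the terminal node there is the unique short simple root (B_4), and {alpha_3, alpha_4, alpha_5, alpha_8} form a chain of 4 nodes with a double edge at one end; the terminal node there is the unique long simple root (C_4). A semisimple Lie algebra decomposes uniquely as the direct sum of simple ideals, one per connected component of its Dynkin diagram, so g ≅ B_4 ⊕ C_4 (dimension 36 + 36 = 72).

type B_4 ⊕ type C_4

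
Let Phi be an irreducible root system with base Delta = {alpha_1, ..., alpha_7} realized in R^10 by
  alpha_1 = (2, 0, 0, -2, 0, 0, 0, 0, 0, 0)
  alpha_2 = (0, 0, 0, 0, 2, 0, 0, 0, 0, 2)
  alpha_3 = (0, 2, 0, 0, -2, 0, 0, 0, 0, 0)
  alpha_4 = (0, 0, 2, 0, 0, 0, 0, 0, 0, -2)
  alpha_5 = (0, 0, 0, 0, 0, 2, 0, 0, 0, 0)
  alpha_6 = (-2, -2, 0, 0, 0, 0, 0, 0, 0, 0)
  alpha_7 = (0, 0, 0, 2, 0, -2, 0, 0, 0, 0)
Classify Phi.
Compute the Cartan integers a_ij = 2(alpha_i, alpha_j)/(alpha_j, alpha_j); the resulting 7x7 Cartan matrix is
[[2, 0, 0, 0, 0, -1, -1], [0, 2, -1, -1, 0, 0, 0], [0, -1, 2, 0, 0, -1, 0], [0, -1, 0, 2, 0, 0, 0], [0, 0, 0, 0, 2, 0, -1], [-1, 0, -1, 0, 0, 2, 0], [-1, 0, 0, 0, -2, 0, 2]].
The roots have two lengths (squared-length ratio 2:1); the short ones are alpha_{5}. The associated Dynkin diagram is a chain of 7 nodes with a double edge at one end; the terminal node there is the unique short simple root (B_7), so the type is B_7 (the algebra so(15)).

B7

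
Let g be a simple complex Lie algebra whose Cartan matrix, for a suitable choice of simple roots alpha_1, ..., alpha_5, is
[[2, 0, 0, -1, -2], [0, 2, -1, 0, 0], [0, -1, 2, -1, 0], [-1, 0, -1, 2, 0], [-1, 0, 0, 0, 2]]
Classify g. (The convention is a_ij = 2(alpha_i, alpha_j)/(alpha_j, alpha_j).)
The matrix has rank 5 with 2's on the diagonal. Reading the off-diagonal entries as Dynkin edges (a single edge where a_ij = a_ji = -1; a double or triple edge where a_ij * a_ji = 2 or 3), the diagram is a chain of 5 nodes with a double edge at one end; the terminal node there is the unique short simple root (B_5). One simple-root ordering that puts it in standard form is (alpha_2, alpha_3, alpha_4, alpha_1, alpha_5). So the algebra is type B_5, i.e. so(11).

B_5 (so(11))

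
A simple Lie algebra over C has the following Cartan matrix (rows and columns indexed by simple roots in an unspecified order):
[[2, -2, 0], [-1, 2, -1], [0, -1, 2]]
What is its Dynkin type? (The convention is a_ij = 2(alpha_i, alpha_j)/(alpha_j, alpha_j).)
C_3 (sp(6))

The matrix has rank 3 with 2's on the diagonal. Reading the off-diagonal entries as Dynkin edges (a single edge where a_ij = a_ji = -1; a double or triple edge where a_ij * a_ji = 2 or 3), the diagram is a chain of 3 nodes with a double edge at one end; the terminal node there is the unique long simple root (C_3). One simple-root ordering that puts it in standard form is (alpha_3, alpha_2, alpha_1). So the algebra is type C_3, i.e. sp(6).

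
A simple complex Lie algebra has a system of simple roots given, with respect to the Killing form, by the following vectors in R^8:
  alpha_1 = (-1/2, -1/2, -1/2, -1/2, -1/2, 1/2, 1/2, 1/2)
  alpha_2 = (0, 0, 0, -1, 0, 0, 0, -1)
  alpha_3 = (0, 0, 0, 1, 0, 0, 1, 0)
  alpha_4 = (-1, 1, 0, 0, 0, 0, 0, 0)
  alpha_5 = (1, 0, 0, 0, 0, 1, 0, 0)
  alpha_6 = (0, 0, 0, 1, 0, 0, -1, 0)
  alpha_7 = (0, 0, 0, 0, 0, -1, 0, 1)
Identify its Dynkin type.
Compute the Cartan integers a_ij = 2(alpha_i, alpha_j)/(alpha_j, alpha_j); the resulting 7x7 Cartan matrix is
[[2, 0, 0, 0, 0, -1, 0], [0, 2, -1, 0, 0, -1, -1], [0, -1, 2, 0, 0, 0, 0], [0, 0, 0, 2, -1, 0, 0], [0, 0, 0, -1, 2, 0, -1], [-1, -1, 0, 0, 0, 2, 0], [0, -1, 0, 0, -1, 0, 2]].
All simple roots have the same length, so the diagram is simply laced. The associated Dynkin diagram is a chain of 6 nodes with one extra node attached to the third node from one end (E_7), so the type is E_7.

E_7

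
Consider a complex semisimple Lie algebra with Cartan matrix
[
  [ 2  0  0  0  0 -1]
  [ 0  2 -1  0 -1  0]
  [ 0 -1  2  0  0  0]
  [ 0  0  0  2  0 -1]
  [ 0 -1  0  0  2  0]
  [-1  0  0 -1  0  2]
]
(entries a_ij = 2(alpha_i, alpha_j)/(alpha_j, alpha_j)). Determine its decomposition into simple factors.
A_3 ⊕ A_3

The diagram associated to this matrix has two connected components: the simple roots {alpha_2, alpha_3, alpha_5} form a chain of 3 nodes with single edges (A_3), and {alpha_1, alpha_4, alpha_6} form a chain of 3 nodes with single edges (A_3). A semisimple Lie algebra decomposes uniquely as the direct sum of simple ideals, one per connected component of its Dynkin diagram, so g ≅ A_3 ⊕ A_3 (dimension 15 + 15 = 30).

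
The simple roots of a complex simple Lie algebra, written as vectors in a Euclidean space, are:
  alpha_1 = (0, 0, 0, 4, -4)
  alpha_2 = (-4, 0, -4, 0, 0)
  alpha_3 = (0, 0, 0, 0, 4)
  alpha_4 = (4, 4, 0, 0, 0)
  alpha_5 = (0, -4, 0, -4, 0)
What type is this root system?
B_5 (so(11))

Compute the Cartan integers a_ij = 2(alpha_i, alpha_j)/(alpha_j, alpha_j); the resulting 5x5 Cartan matrix is
[[2, 0, -2, 0, -1], [0, 2, 0, -1, 0], [-1, 0, 2, 0, 0], [0, -1, 0, 2, -1], [-1, 0, 0, -1, 2]].
The roots have two lengths (squared-length ratio 2:1); the short ones are alpha_{3}. The associated Dynkin diagram is a chain of 5 nodes with a double edge at one end; the terminal node there is the unique short simple root (B_5), so the type is B_5 (the algebra so(11)).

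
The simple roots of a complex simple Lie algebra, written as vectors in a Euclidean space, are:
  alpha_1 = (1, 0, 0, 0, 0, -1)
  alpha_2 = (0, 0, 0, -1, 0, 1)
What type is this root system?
Compute the Cartan integers a_ij = 2(alpha_i, alpha_j)/(alpha_j, alpha_j); the resulting 2x2 Cartan matrix is
[[2, -1], [-1, 2]].
All simple roots have the same length, so the diagram is simply laced. The associated Dynkin diagram is a chain of 2 nodes with single edges (A_2), so the type is A_2 (the algebra sl(3)).

A2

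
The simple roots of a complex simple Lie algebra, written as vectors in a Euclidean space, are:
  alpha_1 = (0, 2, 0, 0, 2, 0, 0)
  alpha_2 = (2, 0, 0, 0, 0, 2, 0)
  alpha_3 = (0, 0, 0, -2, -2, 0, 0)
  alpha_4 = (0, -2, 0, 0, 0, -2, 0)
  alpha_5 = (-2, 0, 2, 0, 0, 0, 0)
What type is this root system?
Compute the Cartan integers a_ij = 2(alpha_i, alpha_j)/(alpha_j, alpha_j); the resulting 5x5 Cartan matrix is
[[2, 0, -1, -1, 0], [0, 2, 0, -1, -1], [-1, 0, 2, 0, 0], [-1, -1, 0, 2, 0], [0, -1, 0, 0, 2]].
All simple roots have the same length, so the diagram is simply laced. The associated Dynkin diagram is a chain of 5 nodes with single edges (A_5), so the type is A_5 (the algebra sl(6)).

type A_5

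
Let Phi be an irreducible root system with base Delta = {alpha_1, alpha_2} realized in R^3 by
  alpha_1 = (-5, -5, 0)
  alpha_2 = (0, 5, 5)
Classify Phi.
A_2

Compute the Cartan integers a_ij = 2(alpha_i, alpha_j)/(alpha_j, alpha_j); the resulting 2x2 Cartan matrix is
[[2, -1], [-1, 2]].
All simple roots have the same length, so the diagram is simply laced. The associated Dynkin diagram is a chain of 2 nodes with single edges (A_2), so the type is A_2 (the algebra sl(3)).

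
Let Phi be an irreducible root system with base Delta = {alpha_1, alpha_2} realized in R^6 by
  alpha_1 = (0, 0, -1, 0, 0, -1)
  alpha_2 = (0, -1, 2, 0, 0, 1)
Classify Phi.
Compute the Cartan integers a_ij = 2(alpha_i, alpha_j)/(alpha_j, alpha_j); the resulting 2x2 Cartan matrix is
[[2, -1], [-3, 2]].
The roots have two lengths (squared-length ratio 3:1); the short ones are alpha_{1}. The associated Dynkin diagram is two nodes joined by a triple edge (G_2), so the type is G_2.

G2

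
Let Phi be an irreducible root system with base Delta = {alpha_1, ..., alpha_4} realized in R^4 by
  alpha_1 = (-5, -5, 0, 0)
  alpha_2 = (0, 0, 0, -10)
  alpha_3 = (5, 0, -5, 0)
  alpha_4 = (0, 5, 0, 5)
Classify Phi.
Compute the Cartan integers a_ij = 2(alpha_i, alpha_j)/(alpha_j, alpha_j); the resulting 4x4 Cartan matrix is
[[2, 0, -1, -1], [0, 2, 0, -2], [-1, 0, 2, 0], [-1, -1, 0, 2]].
The roots have two lengths (squared-length ratio 2:1); the short ones are alpha_{1,3,4}. The associated Dynkin diagram is a chain of 4 nodes with a double edge at one end; the terminal node there is the unique long simple root (C_4), so the type is C_4 (the algebra sp(8)).

C_4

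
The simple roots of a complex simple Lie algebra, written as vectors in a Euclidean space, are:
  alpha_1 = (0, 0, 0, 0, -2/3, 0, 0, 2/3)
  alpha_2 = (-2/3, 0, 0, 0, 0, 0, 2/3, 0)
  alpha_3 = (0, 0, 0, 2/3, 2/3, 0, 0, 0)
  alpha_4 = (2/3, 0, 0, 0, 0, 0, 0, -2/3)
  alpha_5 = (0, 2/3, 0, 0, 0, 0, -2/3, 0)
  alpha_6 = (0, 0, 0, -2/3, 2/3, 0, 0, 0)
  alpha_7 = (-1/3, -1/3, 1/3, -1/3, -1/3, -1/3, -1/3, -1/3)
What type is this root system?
E7

Compute the Cartan integers a_ij = 2(alpha_i, alpha_j)/(alpha_j, alpha_j); the resulting 7x7 Cartan matrix is
[[2, 0, -1, -1, 0, -1, 0], [0, 2, 0, -1, -1, 0, 0], [-1, 0, 2, 0, 0, 0, -1], [-1, -1, 0, 2, 0, 0, 0], [0, -1, 0, 0, 2, 0, 0], [-1, 0, 0, 0, 0, 2, 0], [0, 0, -1, 0, 0, 0, 2]].
All simple roots have the same length, so the diagram is simply laced. The associated Dynkin diagram is a chain of 6 nodes with one extra node attached to the third node from one end (E_7), so the type is E_7.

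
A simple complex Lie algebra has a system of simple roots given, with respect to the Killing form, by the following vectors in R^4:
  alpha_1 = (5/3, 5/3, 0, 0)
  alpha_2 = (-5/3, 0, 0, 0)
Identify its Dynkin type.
Compute the Cartan integers a_ij = 2(alpha_i, alpha_j)/(alpha_j, alpha_j); the resulting 2x2 Cartan matrix is
[[2, -2], [-1, 2]].
The roots have two lengths (squared-length ratio 2:1); the short ones are alpha_{2}. The associated Dynkin diagram is a chain of 2 nodes with a double edge at one end; the terminal node there is the unique short simple root (B_2), so the type is B_2 (the algebra so(5)).

B_2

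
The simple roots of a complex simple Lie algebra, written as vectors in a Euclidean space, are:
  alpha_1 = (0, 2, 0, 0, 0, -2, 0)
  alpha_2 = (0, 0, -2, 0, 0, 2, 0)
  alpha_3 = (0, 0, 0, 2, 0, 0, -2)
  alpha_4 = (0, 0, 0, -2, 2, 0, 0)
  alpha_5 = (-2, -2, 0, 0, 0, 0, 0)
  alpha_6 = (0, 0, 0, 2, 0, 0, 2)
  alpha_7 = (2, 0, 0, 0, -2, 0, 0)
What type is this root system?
D_7

Compute the Cartan integers a_ij = 2(alpha_i, alpha_j)/(alpha_j, alpha_j); the resulting 7x7 Cartan matrix is
[[2, -1, 0, 0, -1, 0, 0], [-1, 2, 0, 0, 0, 0, 0], [0, 0, 2, -1, 0, 0, 0], [0, 0, -1, 2, 0, -1, -1], [-1, 0, 0, 0, 2, 0, -1], [0, 0, 0, -1, 0, 2, 0], [0, 0, 0, -1, -1, 0, 2]].
All simple roots have the same length, so the diagram is simply laced. The associated Dynkin diagram is a chain of 5 nodes with a fork of two nodes at one end (D_7), so the type is D_7 (the algebra so(14)).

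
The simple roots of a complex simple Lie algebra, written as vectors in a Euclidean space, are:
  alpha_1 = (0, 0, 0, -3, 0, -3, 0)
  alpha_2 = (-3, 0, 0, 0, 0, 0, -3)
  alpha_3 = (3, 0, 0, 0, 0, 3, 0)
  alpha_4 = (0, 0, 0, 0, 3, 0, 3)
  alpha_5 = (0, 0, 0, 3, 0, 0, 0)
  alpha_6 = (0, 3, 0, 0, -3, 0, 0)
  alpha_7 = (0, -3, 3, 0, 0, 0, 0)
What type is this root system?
B_7 (so(15))

Compute the Cartan integers a_ij = 2(alpha_i, alpha_j)/(alpha_j, alpha_j); the resulting 7x7 Cartan matrix is
[[2, 0, -1, 0, -2, 0, 0], [0, 2, -1, -1, 0, 0, 0], [-1, -1, 2, 0, 0, 0, 0], [0, -1, 0, 2, 0, -1, 0], [-1, 0, 0, 0, 2, 0, 0], [0, 0, 0, -1, 0, 2, -1], [0, 0, 0, 0, 0, -1, 2]].
The roots have two lengths (squared-length ratio 2:1); the short ones are alpha_{5}. The associated Dynkin diagram is a chain of 7 nodes with a double edge at one end; the terminal node there is the unique short simple root (B_7), so the type is B_7 (the algebra so(15)).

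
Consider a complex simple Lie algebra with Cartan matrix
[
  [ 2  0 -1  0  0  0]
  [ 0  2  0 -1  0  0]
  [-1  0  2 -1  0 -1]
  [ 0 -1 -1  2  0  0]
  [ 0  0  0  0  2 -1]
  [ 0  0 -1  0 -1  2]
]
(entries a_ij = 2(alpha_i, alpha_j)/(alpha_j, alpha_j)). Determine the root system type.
The matrix has rank 6 with 2's on the diagonal. Reading the off-diagonal entries as Dynkin edges (a single edge where a_ij = a_ji = -1; a double or triple edge where a_ij * a_ji = 2 or 3), the diagram is a chain of 5 nodes with one extra node attached to the third node from one end (E_6). One simple-root ordering that puts it in standard form is (alpha_2, alpha_1, alpha_4, alpha_3, alpha_6, alpha_5). So the algebra is type E_6.

E_6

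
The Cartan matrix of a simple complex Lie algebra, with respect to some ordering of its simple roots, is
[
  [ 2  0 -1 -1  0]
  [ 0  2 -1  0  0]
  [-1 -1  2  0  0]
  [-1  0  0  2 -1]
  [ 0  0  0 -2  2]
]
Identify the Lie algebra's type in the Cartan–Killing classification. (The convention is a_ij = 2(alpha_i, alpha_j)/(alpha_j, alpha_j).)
The matrix has rank 5 with 2's on the diagonal. Reading the off-diagonal entries as Dynkin edges (a single edge where a_ij = a_ji = -1; a double or triple edge where a_ij * a_ji = 2 or 3), the diagram is a chain of 5 nodes with a double edge at one end; the terminal node there is the unique long simple root (C_5). One simple-root ordering that puts it in standard form is (alpha_2, alpha_3, alpha_1, alpha_4, alpha_5). So the algebra is type C_5, i.e. sp(10).

C_5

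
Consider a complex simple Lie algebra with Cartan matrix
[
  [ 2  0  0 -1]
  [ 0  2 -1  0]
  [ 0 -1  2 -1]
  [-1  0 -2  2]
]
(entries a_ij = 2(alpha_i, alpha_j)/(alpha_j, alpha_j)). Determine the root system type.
type F_4

The matrix has rank 4 with 2's on the diagonal. Reading the off-diagonal entries as Dynkin edges (a single edge where a_ij = a_ji = -1; a double or triple edge where a_ij * a_ji = 2 or 3), the diagram is a chain of 4 nodes with a double edge between the middle two (F_4). One simple-root ordering that puts it in standard form is (alpha_1, alpha_4, alpha_3, alpha_2). So the algebra is type F_4.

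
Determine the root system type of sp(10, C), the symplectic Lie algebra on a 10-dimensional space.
This is sp(10), which has dimension 10(10+1)/2 = 55 and rank 10/2 = 5. In the classification of classical Lie algebras, the symplectic algebra sp(2n) has type C_n; here n = 5, so the Dynkin diagram is a chain of 5 nodes with a double edge at one end; the terminal node there is the unique long simple root (C_5). Hence the type is C_5.

type C_5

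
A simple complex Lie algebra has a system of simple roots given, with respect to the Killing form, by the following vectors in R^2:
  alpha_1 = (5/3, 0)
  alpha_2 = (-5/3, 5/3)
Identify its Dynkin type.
type B_2

Compute the Cartan integers a_ij = 2(alpha_i, alpha_j)/(alpha_j, alpha_j); the resulting 2x2 Cartan matrix is
[[2, -1], [-2, 2]].
The roots have two lengths (squared-length ratio 2:1); the short ones are alpha_{1}. The associated Dynkin diagram is a chain of 2 nodes with a double edge at one end; the terminal node there is the unique short simple root (B_2), so the type is B_2 (the algebra so(5)).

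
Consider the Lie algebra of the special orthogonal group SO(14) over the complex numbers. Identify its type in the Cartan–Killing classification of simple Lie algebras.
This is so(14) with 14 even, which has dimension 14(14-1)/2 = 91 and rank 14/2 = 7. In the classification of classical Lie algebras, the orthogonal algebra so(2n) in an even number of variables has type D_n; here n = 7, so the Dynkin diagram is a chain of 5 nodes with a fork of two nodes at one end (D_7). Hence the type is D_7.

D_7 (so(14))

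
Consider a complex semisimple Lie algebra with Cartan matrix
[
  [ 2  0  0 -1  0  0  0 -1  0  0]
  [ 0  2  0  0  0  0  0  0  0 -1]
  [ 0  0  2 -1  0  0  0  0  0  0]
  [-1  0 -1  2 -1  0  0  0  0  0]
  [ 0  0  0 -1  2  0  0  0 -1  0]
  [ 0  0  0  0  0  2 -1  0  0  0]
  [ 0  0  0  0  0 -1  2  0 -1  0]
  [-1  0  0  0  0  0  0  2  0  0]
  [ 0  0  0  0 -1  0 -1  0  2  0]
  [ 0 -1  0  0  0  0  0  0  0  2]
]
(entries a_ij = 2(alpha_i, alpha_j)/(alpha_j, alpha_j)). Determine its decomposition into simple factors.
A2 ⊕ E8

The diagram associated to this matrix has two connected components: the simple roots {alpha_2, alpha_10} form a chain of 2 nodes with single edges (A_2), and {alpha_1, alpha_3, alpha_4, alpha_5, alpha_6, alpha_7, alpha_8, alpha_9} form a chain of 7 nodes with one extra node attached to the third node from one end (E_8). A semisimple Lie algebra decomposes uniquely as the direct sum of simple ideals, one per connected component of its Dynkin diagram, so g ≅ A_2 ⊕ E_8 (dimension 8 + 248 = 256).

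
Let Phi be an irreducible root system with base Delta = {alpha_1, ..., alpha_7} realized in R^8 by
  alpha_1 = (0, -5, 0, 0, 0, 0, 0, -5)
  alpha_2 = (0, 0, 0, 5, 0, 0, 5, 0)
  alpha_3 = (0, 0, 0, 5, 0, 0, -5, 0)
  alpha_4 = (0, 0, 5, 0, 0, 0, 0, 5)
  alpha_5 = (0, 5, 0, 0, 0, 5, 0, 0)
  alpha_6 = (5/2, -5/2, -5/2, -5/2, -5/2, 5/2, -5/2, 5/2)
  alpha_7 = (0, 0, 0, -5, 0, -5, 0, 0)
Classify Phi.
Compute the Cartan integers a_ij = 2(alpha_i, alpha_j)/(alpha_j, alpha_j); the resulting 7x7 Cartan matrix is
[[2, 0, 0, -1, -1, 0, 0], [0, 2, 0, 0, 0, -1, -1], [0, 0, 2, 0, 0, 0, -1], [-1, 0, 0, 2, 0, 0, 0], [-1, 0, 0, 0, 2, 0, -1], [0, -1, 0, 0, 0, 2, 0], [0, -1, -1, 0, -1, 0, 2]].
All simple roots have the same length, so the diagram is simply laced. The associated Dynkin diagram is a chain of 6 nodes with one extra node attached to the third node from one end (E_7), so the type is E_7.

E_7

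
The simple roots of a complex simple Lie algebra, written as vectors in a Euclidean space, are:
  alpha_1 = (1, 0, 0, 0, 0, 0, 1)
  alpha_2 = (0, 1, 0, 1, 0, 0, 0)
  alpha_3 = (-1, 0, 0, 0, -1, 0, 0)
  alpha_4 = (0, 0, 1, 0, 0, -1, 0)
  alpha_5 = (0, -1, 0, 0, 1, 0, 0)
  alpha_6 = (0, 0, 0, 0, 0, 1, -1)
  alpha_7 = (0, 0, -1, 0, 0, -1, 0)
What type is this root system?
Compute the Cartan integers a_ij = 2(alpha_i, alpha_j)/(alpha_j, alpha_j); the resulting 7x7 Cartan matrix is
[[2, 0, -1, 0, 0, -1, 0], [0, 2, 0, 0, -1, 0, 0], [-1, 0, 2, 0, -1, 0, 0], [0, 0, 0, 2, 0, -1, 0], [0, -1, -1, 0, 2, 0, 0], [-1, 0, 0, -1, 0, 2, -1], [0, 0, 0, 0, 0, -1, 2]].
All simple roots have the same length, so the diagram is simply laced. The associated Dynkin diagram is a chain of 5 nodes with a fork of two nodes at one end (D_7), so the type is D_7 (the algebra so(14)).

D7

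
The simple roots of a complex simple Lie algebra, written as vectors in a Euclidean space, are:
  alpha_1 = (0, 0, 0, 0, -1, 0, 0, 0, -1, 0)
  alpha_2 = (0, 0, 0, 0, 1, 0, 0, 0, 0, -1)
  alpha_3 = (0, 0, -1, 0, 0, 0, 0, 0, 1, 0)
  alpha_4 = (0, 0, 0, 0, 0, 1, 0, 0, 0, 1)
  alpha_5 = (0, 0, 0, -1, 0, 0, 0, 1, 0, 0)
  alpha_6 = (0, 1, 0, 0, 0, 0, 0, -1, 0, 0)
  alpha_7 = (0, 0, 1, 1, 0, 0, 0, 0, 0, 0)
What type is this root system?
A_7

Compute the Cartan integers a_ij = 2(alpha_i, alpha_j)/(alpha_j, alpha_j); the resulting 7x7 Cartan matrix is
[[2, -1, -1, 0, 0, 0, 0], [-1, 2, 0, -1, 0, 0, 0], [-1, 0, 2, 0, 0, 0, -1], [0, -1, 0, 2, 0, 0, 0], [0, 0, 0, 0, 2, -1, -1], [0, 0, 0, 0, -1, 2, 0], [0, 0, -1, 0, -1, 0, 2]].
All simple roots have the same length, so the diagram is simply laced. The associated Dynkin diagram is a chain of 7 nodes with single edges (A_7), so the type is A_7 (the algebra sl(8)).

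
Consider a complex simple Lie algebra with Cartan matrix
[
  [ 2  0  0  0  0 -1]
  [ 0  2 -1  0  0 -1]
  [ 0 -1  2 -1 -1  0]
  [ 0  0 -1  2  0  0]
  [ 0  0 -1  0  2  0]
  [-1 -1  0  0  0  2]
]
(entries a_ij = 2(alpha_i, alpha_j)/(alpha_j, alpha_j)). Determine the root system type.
The matrix has rank 6 with 2's on the diagonal. Reading the off-diagonal entries as Dynkin edges (a single edge where a_ij = a_ji = -1; a double or triple edge where a_ij * a_ji = 2 or 3), the diagram is a chain of 4 nodes with a fork of two nodes at one end (D_6). One simple-root ordering that puts it in standard form is (alpha_1, alpha_6, alpha_2, alpha_3, alpha_5, alpha_4). So the algebra is type D_6, i.e. so(12).

D_6 (so(12))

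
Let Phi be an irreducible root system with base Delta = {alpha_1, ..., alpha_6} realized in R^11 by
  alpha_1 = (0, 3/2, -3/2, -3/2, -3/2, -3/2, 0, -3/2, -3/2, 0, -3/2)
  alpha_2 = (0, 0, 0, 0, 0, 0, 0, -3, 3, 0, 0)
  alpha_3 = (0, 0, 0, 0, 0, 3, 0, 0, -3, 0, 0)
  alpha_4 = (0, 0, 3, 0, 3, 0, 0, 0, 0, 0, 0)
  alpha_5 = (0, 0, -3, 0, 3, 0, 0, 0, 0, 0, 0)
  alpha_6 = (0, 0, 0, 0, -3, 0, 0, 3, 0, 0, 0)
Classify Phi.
Compute the Cartan integers a_ij = 2(alpha_i, alpha_j)/(alpha_j, alpha_j); the resulting 6x6 Cartan matrix is
[[2, 0, 0, -1, 0, 0], [0, 2, -1, 0, 0, -1], [0, -1, 2, 0, 0, 0], [-1, 0, 0, 2, 0, -1], [0, 0, 0, 0, 2, -1], [0, -1, 0, -1, -1, 2]].
All simple roots have the same length, so the diagram is simply laced. The associated Dynkin diagram is a chain of 5 nodes with one extra node attached to the third node from one end (E_6), so the type is E_6.

type E_6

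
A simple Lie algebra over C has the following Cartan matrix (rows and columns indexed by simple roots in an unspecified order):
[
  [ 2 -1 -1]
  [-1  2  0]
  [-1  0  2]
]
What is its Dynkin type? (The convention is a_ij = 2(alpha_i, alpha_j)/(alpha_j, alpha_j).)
A_3

The matrix has rank 3 with 2's on the diagonal. Reading the off-diagonal entries as Dynkin edges (a single edge where a_ij = a_ji = -1; a double or triple edge where a_ij * a_ji = 2 or 3), the diagram is a chain of 3 nodes with single edges (A_3). One simple-root ordering that puts it in standard form is (alpha_3, alpha_1, alpha_2). So the algebra is type A_3, i.e. sl(4).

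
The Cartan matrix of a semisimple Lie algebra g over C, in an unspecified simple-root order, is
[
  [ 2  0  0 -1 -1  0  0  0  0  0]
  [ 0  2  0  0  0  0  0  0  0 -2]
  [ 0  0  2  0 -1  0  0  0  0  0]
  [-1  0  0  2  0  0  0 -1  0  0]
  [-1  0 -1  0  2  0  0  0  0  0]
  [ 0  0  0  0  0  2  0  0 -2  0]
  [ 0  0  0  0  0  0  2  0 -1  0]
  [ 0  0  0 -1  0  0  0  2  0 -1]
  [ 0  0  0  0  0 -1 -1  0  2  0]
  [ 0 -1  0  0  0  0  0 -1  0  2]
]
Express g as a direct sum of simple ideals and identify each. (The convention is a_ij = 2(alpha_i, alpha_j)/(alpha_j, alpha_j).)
type C_3 ⊕ type C_7

The diagram associated to this matrix has two connected components: the simple roots {alpha_6, alpha_7, alpha_9} form a chain of 3 nodes with a double edge at one end; the terminal node there is the unique long simple root (C_3), and {alpha_1, alpha_2, alpha_3, alpha_4, alpha_5, alpha_8, alpha_10} form a chain of 7 nodes with a double edge at one end; the terminal node there is the unique long simple root (C_7). A semisimple Lie algebra decomposes uniquely as the direct sum of simple ideals, one per connected component of its Dynkin diagram, so g ≅ C_3 ⊕ C_7 (dimension 21 + 105 = 126).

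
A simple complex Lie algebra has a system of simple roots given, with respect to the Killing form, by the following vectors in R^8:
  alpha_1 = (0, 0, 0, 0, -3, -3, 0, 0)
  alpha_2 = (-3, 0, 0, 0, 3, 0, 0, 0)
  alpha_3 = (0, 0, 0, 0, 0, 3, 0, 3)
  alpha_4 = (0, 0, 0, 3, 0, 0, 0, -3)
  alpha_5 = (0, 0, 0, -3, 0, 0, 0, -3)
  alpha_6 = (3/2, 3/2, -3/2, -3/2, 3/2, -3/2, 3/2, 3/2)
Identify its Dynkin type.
E_6

Compute the Cartan integers a_ij = 2(alpha_i, alpha_j)/(alpha_j, alpha_j); the resulting 6x6 Cartan matrix is
[[2, -1, -1, 0, 0, 0], [-1, 2, 0, 0, 0, 0], [-1, 0, 2, -1, -1, 0], [0, 0, -1, 2, 0, -1], [0, 0, -1, 0, 2, 0], [0, 0, 0, -1, 0, 2]].
All simple roots have the same length, so the diagram is simply laced. The associated Dynkin diagram is a chain of 5 nodes with one extra node attached to the third node from one end (E_6), so the type is E_6.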